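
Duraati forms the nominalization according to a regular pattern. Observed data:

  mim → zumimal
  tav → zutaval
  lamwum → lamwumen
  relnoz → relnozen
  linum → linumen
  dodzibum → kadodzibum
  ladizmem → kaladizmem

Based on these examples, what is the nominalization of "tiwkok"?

tiwkoken

mim and lamwum both end in -m yet inflect differently (zumimal, lamwumen), so the final letter is not what conditions the rule; the number of vowels is.
"tiwkok" has 2 vowels. The stems with 2 vowels (lamwum → lamwumen, relnoz → relnozen, linum → linumen) add -en.
The other patterns: stems with 1 vowel add zu- … -al around the stem; stems with 3 vowels add the prefix ka-.
So tiwkok → tiwkoken.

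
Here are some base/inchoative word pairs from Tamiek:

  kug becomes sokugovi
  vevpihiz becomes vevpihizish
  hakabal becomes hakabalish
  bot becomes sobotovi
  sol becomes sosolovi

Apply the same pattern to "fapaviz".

fapavizish

"fapaviz" has 3 vowels. The stems with 3 vowels (vevpihiz → vevpihizish, hakabal → hakabalish) add -ish.
The other pattern: stems with 1 vowel add so- … -ovi around the stem.
So fapaviz → fapavizish.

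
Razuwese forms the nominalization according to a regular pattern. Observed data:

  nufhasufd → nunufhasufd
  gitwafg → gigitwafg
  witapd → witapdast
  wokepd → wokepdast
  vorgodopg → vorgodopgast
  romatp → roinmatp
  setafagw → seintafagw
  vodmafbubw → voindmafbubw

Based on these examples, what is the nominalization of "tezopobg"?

teinzopobg

"tezopobg" has second-to-last letter 'b'. The one such stem in the data (vodmafbubw → voindmafbubw) inserts -in- after the first vowel (as do romatp, setafagw), so the same rule applies.
So tezopobg → teinzopobg.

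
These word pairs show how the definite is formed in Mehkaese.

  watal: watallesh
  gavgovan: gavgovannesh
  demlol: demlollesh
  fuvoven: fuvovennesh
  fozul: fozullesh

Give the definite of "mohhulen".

Every pair shown (watal → watallesh, gavgovan → gavgovannesh, demlol → demlollesh, …) follows the same rule: double the final consonant and add -esh.
So mohhulen → mohhulennesh.

mohhulennesh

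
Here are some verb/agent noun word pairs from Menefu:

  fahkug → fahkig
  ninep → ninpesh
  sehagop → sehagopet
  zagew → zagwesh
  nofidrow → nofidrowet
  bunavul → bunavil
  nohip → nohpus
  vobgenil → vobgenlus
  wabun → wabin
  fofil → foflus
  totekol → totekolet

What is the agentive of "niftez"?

zagew and nofidrow both end in -w yet inflect differently (zagwesh, nofidrowet), so the final letter is not what conditions the rule; the last vowel is.
"niftez" has last vowel 'e'. The stems whose last vowel is 'e' (ninep → ninpesh, zagew → zagwesh) delete the last vowel and add -esh.
So niftez → niftzesh.

niftzesh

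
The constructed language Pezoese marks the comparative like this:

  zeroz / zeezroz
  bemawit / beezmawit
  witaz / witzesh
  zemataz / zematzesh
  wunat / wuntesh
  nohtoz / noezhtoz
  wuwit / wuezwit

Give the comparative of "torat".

tortesh

wunat and wuwit both end in -t yet inflect differently (wuntesh, wuezwit), so the final letter is not what conditions the rule; the last vowel is.
"torat" has last vowel 'a'. The stems whose last vowel is 'a' (wunat → wuntesh, zemataz → zematzesh, witaz → witzesh) delete the last vowel and add -esh.
The other pattern: stems whose last vowel is 'i' or 'o' insert -ez- after the first vowel.
So torat → tortesh.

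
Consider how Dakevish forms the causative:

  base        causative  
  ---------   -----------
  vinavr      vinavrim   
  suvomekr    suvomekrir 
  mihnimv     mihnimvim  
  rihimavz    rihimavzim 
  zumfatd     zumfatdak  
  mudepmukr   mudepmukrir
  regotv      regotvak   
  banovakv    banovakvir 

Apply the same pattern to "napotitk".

banovakv and regotv both end in -v yet inflect differently (banovakvir, regotvak), so the final letter is not what conditions the rule; the second-to-last letter is.
"napotitk" has second-to-last letter 't'. The stems whose second-to-last letter is 't' (zumfatd → zumfatdak, regotv → regotvak) add -ak.
So napotitk → napotitkak.

napotitkak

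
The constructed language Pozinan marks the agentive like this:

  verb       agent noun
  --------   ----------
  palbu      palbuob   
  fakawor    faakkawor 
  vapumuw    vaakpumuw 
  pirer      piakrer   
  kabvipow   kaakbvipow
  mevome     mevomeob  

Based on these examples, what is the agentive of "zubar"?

zuakbar

"zubar" ends in a consonant. The stems ending in a consonant (pirer → piakrer, vapumuw → vaakpumuw, kabvipow → kaakbvipow) insert -ak- after the first vowel.
So zubar → zuakbar.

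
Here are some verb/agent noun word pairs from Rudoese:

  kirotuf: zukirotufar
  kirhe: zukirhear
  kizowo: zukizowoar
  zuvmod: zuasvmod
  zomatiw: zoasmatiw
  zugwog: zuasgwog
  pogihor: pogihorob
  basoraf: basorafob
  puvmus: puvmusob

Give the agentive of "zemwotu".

"zemwotu" begins with z-. The stems beginning with z- (zuvmod → zuasvmod, zomatiw → zoasmatiw, zugwog → zuasgwog) insert -as- after the first vowel.
So zemwotu → zeasmwotu.

zeasmwotu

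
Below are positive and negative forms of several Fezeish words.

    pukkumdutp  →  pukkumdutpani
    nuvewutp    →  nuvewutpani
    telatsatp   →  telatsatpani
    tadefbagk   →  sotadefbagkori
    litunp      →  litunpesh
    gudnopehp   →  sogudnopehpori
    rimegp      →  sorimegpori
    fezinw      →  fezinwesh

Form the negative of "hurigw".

pukkumdutp and litunp both end in -p yet inflect differently (pukkumdutpani, litunpesh), so the final letter is not what conditions the rule; the second-to-last letter is.
"hurigw" has second-to-last letter 'g'. The stems whose second-to-last letter is 'g' (rimegp → sorimegpori, tadefbagk → sotadefbagkori) add so- … -ori around the stem.
The other patterns: stems whose second-to-last letter is 't' add -ani; stems whose second-to-last letter is 'n' add -esh.
So hurigw → sohurigwori.

sohurigwori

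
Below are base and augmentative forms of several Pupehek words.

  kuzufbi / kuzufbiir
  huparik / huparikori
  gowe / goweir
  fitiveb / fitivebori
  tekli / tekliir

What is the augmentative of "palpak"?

huparik and kuzufbi both have last vowel 'i' yet inflect differently (huparikori, kuzufbiir), so the last vowel is not what conditions the rule; whether the stem ends in a vowel or a consonant is.
"palpak" ends in a consonant. The stems ending in a consonant (fitiveb → fitivebori, huparik → huparikori) add -ori.
So palpak → palpakori.

palpakori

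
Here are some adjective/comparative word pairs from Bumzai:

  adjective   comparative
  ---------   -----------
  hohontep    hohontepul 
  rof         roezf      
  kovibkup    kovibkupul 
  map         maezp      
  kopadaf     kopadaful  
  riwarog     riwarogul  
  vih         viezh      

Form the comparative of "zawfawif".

"zawfawif" has 3 vowels. The stems with 3 vowels (riwarog → riwarogul, hohontep → hohontepul, kopadaf → kopadaful) add -ul.
So zawfawif → zawfawiful.

zawfawiful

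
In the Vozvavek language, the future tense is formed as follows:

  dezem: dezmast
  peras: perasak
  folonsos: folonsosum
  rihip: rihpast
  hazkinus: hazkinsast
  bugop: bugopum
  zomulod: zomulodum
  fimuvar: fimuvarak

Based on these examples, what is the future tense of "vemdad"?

vemdadak

folonsos and peras both end in -s yet inflect differently (folonsosum, perasak), so the final letter is not what conditions the rule; the last vowel is.
"vemdad" has last vowel 'a'. The stems whose last vowel is 'a' (fimuvar → fimuvarak, peras → perasak) add -ak.
The other patterns: stems whose last vowel is 'o' add -um; stems whose last vowel is 'e', 'i' or 'u' delete the last vowel and add -ast.
So vemdad → vemdadak.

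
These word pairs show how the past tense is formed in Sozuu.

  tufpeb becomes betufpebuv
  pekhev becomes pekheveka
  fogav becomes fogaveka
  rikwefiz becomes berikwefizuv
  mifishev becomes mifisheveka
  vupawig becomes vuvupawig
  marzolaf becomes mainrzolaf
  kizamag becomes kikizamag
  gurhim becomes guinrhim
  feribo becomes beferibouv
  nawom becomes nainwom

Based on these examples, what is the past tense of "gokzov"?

fogav and marzolaf both have last vowel 'a' yet inflect differently (fogaveka, mainrzolaf), so the last vowel is not what conditions the rule; the final letter is.
"gokzov" ends in -v. The stems ending in -v (mifishev → mifisheveka, pekhev → pekheveka, fogav → fogaveka) add -eka.
The other patterns: stems ending in -f or -m insert -in- after the first vowel; stems ending in -g repeat the first consonant+vowel as a prefix; stems ending in -b, -o or -z add be- … -uv around the stem.
So gokzov → gokzoveka.

gokzoveka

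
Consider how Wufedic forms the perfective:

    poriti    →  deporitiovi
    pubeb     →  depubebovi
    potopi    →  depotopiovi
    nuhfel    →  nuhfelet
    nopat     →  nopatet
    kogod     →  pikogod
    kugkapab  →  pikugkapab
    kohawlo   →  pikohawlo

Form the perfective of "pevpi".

"pevpi" begins with p-. The stems beginning with p- (poriti → deporitiovi, pubeb → depubebovi, potopi → depotopiovi) add de- … -ovi around the stem.
The other patterns: stems beginning with n- add -et; stems beginning with k- add the prefix pi-.
So pevpi → depevpiovi.

depevpiovi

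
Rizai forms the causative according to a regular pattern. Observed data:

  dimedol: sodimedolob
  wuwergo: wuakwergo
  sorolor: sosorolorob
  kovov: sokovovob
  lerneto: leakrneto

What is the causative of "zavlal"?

"zavlal" ends in a consonant. The stems ending in a consonant (sorolor → sosorolorob, dimedol → sodimedolob, kovov → sokovovob) add so- … -ob around the stem.
The other pattern: stems ending in a vowel insert -ak- after the first vowel.
So zavlal → sozavlalob.

sozavlalob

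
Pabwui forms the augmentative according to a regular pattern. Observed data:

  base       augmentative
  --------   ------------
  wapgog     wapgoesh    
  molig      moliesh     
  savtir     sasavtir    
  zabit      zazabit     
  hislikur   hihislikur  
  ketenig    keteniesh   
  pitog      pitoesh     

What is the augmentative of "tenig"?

teniesh

"tenig" ends in -g. The stems ending in -g (wapgog → wapgoesh, pitog → pitoesh, molig → moliesh) drop the final letter and add -esh.
The other pattern: stems ending in -r or -t repeat the first consonant+vowel as a prefix.
So tenig → teniesh.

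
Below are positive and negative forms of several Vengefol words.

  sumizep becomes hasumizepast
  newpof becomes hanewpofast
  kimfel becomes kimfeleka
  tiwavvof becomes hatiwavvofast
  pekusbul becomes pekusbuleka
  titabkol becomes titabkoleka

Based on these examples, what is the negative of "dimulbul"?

dimulbuleka

titabkol and tiwavvof both have last vowel 'o' yet inflect differently (titabkoleka, hatiwavvofast), so the last vowel is not what conditions the rule; the final letter is.
"dimulbul" ends in -l. The stems ending in -l (titabkol → titabkoleka, kimfel → kimfeleka, pekusbul → pekusbuleka) add -eka.
The other pattern: stems ending in -f or -p add ha- … -ast around the stem.
So dimulbul → dimulbuleka.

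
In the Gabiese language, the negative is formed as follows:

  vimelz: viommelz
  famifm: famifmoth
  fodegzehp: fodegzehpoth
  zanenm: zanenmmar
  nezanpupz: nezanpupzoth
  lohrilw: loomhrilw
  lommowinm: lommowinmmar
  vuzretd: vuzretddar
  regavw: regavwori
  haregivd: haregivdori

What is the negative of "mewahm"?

lohrilw and regavw both end in -w yet inflect differently (loomhrilw, regavwori), so the final letter is not what conditions the rule; the second-to-last letter is.
"mewahm" has second-to-last letter 'h'. The one such stem in the data (fodegzehp → fodegzehpoth) adds -oth, so the same rule applies.
So mewahm → mewahmoth.

mewahmoth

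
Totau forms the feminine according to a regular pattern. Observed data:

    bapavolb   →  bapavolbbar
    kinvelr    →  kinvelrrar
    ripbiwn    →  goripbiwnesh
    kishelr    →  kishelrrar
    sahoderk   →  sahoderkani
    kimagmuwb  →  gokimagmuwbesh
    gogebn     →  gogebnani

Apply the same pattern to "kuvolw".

kuvolwwar

"kuvolw" has second-to-last letter 'l'. The stems whose second-to-last letter is 'l' (kinvelr → kinvelrrar, bapavolb → bapavolbbar, kishelr → kishelrrar) double the final consonant and add -ar.
The other patterns: stems whose second-to-last letter is 'w' add go- … -esh around the stem; stems whose second-to-last letter is 'b' or 'r' add -ani.
So kuvolw → kuvolwwar.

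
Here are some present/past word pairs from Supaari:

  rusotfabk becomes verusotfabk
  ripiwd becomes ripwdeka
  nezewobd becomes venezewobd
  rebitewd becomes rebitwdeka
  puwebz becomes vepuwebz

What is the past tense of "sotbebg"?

rebitewd and nezewobd both end in -d yet inflect differently (rebitwdeka, venezewobd), so the final letter is not what conditions the rule; the second-to-last letter is.
"sotbebg" has second-to-last letter 'b'. The stems whose second-to-last letter is 'b' (rusotfabk → verusotfabk, nezewobd → venezewobd, puwebz → vepuwebz) add the prefix ve-.
The other pattern: stems whose second-to-last letter is 'w' delete the last vowel and add -eka.
So sotbebg → vesotbebg.

vesotbebg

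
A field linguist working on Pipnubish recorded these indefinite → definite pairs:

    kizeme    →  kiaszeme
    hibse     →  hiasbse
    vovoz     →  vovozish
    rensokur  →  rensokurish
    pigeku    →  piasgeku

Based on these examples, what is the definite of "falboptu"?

pigeku and rensokur both have last vowel 'u' yet inflect differently (piasgeku, rensokurish), so the last vowel is not what conditions the rule; whether the stem ends in a vowel or a consonant is.
"falboptu" ends in a vowel. The stems ending in a vowel (pigeku → piasgeku, hibse → hiasbse, kizeme → kiaszeme) insert -as- after the first vowel.
The other pattern: stems ending in a consonant add -ish.
So falboptu → faaslboptu.

faaslboptu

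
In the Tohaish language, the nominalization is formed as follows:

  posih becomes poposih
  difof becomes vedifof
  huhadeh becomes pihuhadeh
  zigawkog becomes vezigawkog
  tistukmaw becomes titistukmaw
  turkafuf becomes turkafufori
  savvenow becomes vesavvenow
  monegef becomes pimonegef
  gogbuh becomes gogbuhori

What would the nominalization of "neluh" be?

"neluh" has last vowel 'u'. The stems whose last vowel is 'u' (gogbuh → gogbuhori, turkafuf → turkafufori) add -ori.
The other patterns: stems whose last vowel is 'e' add the prefix pi-; stems whose last vowel is 'o' add the prefix ve-; stems whose last vowel is 'a' or 'i' repeat the first consonant+vowel as a prefix.
So neluh → neluhori.

neluhori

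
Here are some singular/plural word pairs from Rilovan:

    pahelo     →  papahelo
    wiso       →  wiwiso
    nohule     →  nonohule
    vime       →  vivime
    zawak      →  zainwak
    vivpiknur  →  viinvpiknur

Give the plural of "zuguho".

zuzuguho

"zuguho" ends in a vowel. The stems ending in a vowel (vime → vivime, pahelo → papahelo, nohule → nonohule) repeat the first consonant+vowel as a prefix.
So zuguho → zuzuguho.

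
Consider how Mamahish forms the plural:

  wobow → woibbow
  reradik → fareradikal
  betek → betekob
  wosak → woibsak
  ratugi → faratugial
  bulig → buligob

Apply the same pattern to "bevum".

"bevum" begins with b-. The stems beginning with b- (betek → betekob, bulig → buligob) add -ob.
So bevum → bevumob.

bevumob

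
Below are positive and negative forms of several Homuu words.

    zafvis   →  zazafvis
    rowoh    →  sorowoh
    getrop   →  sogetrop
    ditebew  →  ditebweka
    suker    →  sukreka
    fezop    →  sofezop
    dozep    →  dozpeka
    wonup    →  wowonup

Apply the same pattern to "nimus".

"nimus" has last vowel 'u'. The one such stem in the data (wonup → wowonup) repeats the first consonant+vowel as a prefix (as does zafvis), so the same rule applies.
So nimus → ninimus.

ninimus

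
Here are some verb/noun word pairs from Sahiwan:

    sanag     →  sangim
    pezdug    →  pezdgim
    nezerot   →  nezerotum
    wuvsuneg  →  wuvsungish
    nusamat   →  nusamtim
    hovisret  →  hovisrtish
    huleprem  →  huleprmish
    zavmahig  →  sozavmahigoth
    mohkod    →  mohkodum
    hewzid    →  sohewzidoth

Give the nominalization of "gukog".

gukogum

"gukog" has last vowel 'o'. The stems whose last vowel is 'o' (mohkod → mohkodum, nezerot → nezerotum) add -um.
So gukog → gukogum.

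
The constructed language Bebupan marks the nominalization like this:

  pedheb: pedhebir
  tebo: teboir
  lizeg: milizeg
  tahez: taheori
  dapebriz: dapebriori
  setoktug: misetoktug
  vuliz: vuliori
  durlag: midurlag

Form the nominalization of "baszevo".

lizeg and tahez both have last vowel 'e' yet inflect differently (milizeg, taheori), so the last vowel is not what conditions the rule; the final letter is.
"baszevo" ends in -o. The one such stem in the data (tebo → teboir) adds -ir, so the same rule applies.
So baszevo → baszevoir.

baszevoir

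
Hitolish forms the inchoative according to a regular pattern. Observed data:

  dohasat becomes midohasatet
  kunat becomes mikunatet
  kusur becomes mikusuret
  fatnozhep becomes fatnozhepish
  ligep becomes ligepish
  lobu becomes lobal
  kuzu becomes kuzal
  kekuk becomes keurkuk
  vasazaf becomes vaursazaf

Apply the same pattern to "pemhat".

mipemhatet

kusur and lobu both have last vowel 'u' yet inflect differently (mikusuret, lobal), so the last vowel is not what conditions the rule; the final letter is.
"pemhat" ends in -t. The stems ending in -t (dohasat → midohasatet, kunat → mikunatet) add mi- … -et around the stem.
The other patterns: stems ending in -p add -ish; stems ending in -u drop the final letter and add -al; stems ending in -f or -k insert -ur- after the first vowel.
So pemhat → mipemhatet.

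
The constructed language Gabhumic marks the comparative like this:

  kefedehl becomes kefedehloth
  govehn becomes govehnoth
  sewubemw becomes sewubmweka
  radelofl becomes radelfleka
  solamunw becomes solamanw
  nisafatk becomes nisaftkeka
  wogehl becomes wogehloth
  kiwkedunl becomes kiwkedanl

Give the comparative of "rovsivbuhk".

rovsivbuhkoth

kiwkedunl and kefedehl both end in -l yet inflect differently (kiwkedanl, kefedehloth), so the final letter is not what conditions the rule; the second-to-last letter is.
"rovsivbuhk" has second-to-last letter 'h'. The stems whose second-to-last letter is 'h' (kefedehl → kefedehloth, govehn → govehnoth, wogehl → wogehloth) add -oth.
The other patterns: stems whose second-to-last letter is 'n' change the last vowel to 'a'; stems whose second-to-last letter is 'f', 'm' or 't' delete the last vowel and add -eka.
So rovsivbuhk → rovsivbuhkoth.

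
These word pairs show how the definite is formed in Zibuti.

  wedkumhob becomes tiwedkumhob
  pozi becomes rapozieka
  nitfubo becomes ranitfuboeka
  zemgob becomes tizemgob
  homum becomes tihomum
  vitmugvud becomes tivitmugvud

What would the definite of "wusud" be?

tiwusud

zemgob and nitfubo both have last vowel 'o' yet inflect differently (tizemgob, ranitfuboeka), so the last vowel is not what conditions the rule; whether the stem ends in a vowel or a consonant is.
"wusud" ends in a consonant. The stems ending in a consonant (homum → tihomum, zemgob → tizemgob, wedkumhob → tiwedkumhob) add the prefix ti-.
The other pattern: stems ending in a vowel add ra- … -eka around the stem.
So wusud → tiwusud.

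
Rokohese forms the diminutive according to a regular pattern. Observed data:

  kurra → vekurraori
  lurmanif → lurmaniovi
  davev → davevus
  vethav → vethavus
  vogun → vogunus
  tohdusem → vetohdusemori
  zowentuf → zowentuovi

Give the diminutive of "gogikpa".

kurra and vethav both have last vowel 'a' yet inflect differently (vekurraori, vethavus), so the last vowel is not what conditions the rule; the final letter is.
"gogikpa" ends in -a. The one such stem in the data (kurra → vekurraori) adds ve- … -ori around the stem, so the same rule applies.
The other patterns: stems ending in -f drop the final letter and add -ovi; stems ending in -n or -v add -us.
So gogikpa → vegogikpaori.

vegogikpaori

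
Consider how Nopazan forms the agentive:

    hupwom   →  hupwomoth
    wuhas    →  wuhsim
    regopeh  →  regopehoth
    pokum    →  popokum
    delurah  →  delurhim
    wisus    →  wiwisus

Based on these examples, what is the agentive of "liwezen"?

liwezenoth

wuhas and wisus both end in -s yet inflect differently (wuhsim, wiwisus), so the final letter is not what conditions the rule; the last vowel is.
"liwezen" has last vowel 'e'. The one such stem in the data (regopeh → regopehoth) adds -oth, so the same rule applies.
The other patterns: stems whose last vowel is 'a' delete the last vowel and add -im; stems whose last vowel is 'u' repeat the first consonant+vowel as a prefix.
So liwezen → liwezenoth.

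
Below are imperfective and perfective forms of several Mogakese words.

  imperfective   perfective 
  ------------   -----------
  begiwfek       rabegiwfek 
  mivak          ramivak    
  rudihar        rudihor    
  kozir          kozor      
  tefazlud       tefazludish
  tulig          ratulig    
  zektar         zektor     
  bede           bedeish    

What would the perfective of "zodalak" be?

razodalak

"zodalak" ends in -k. The stems ending in -k (mivak → ramivak, begiwfek → rabegiwfek) add the prefix ra-.
So zodalak → razodalak.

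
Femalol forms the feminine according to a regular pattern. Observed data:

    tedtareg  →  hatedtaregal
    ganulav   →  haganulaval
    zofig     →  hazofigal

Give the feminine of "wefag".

hawefagal

Every pair shown (tedtareg → hatedtaregal, ganulav → haganulaval, zofig → hazofigal) follows the same rule: add ha- … -al around the stem.
So wefag → hawefagal.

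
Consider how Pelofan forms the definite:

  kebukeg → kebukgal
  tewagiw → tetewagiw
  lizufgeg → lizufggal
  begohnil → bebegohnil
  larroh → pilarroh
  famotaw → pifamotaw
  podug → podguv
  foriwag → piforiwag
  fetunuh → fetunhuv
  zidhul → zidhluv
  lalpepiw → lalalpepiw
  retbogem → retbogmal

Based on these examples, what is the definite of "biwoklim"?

famotaw and lalpepiw both end in -w yet inflect differently (pifamotaw, lalalpepiw), so the final letter is not what conditions the rule; the last vowel is.
"biwoklim" has last vowel 'i'. The stems whose last vowel is 'i' (begohnil → bebegohnil, lalpepiw → lalalpepiw, tewagiw → tetewagiw) repeat the first consonant+vowel as a prefix.
So biwoklim → bibiwoklim.

bibiwoklim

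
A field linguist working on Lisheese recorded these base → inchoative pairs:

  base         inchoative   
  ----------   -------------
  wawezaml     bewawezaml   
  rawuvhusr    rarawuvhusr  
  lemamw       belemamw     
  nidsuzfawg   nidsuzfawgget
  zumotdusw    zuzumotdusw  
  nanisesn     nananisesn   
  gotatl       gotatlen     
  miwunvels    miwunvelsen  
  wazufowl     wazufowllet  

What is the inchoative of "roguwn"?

roguwnnet

wazufowl and wawezaml both end in -l yet inflect differently (wazufowllet, bewawezaml), so the final letter is not what conditions the rule; the second-to-last letter is.
"roguwn" has second-to-last letter 'w'. The stems whose second-to-last letter is 'w' (nidsuzfawg → nidsuzfawgget, wazufowl → wazufowllet) double the final consonant and add -et.
The other patterns: stems whose second-to-last letter is 's' repeat the first consonant+vowel as a prefix; stems whose second-to-last letter is 'm' add the prefix be-; stems whose second-to-last letter is 'l' or 't' add -en.
So roguwn → roguwnnet.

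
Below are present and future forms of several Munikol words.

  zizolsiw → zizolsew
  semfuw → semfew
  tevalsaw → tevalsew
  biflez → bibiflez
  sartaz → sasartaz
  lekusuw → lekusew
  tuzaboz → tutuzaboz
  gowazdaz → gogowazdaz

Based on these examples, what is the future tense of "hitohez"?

hihitohez

tevalsaw and sartaz both have last vowel 'a' yet inflect differently (tevalsew, sasartaz), so the last vowel is not what conditions the rule; the final letter is.
"hitohez" ends in -z. The stems ending in -z (biflez → bibiflez, tuzaboz → tutuzaboz, sartaz → sasartaz) repeat the first consonant+vowel as a prefix.
The other pattern: stems ending in -w change the last vowel to 'e'.
So hitohez → hihitohez.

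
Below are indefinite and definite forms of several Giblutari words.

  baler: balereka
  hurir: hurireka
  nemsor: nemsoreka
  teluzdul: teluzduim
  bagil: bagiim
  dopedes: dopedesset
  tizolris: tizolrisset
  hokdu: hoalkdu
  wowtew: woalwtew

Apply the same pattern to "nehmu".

nealhmu

hurir and bagil both have last vowel 'i' yet inflect differently (hurireka, bagiim), so the last vowel is not what conditions the rule; the final letter is.
"nehmu" ends in -u. The one such stem in the data (hokdu → hoalkdu) inserts -al- after the first vowel (as does wowtew), so the same rule applies.
The other patterns: stems ending in -r add -eka; stems ending in -l drop the final letter and add -im; stems ending in -s double the final consonant and add -et.
So nehmu → nealhmu.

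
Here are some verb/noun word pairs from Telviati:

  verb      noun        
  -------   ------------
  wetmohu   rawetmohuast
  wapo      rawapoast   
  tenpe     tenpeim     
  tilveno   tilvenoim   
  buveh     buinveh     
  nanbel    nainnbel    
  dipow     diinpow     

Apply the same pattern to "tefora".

wapo and tilveno both end in -o yet inflect differently (rawapoast, tilvenoim), so the final letter is not what conditions the rule; the first letter is.
"tefora" begins with t-. The stems beginning with t- (tenpe → tenpeim, tilveno → tilvenoim) add -im.
So tefora → teforaim.

teforaim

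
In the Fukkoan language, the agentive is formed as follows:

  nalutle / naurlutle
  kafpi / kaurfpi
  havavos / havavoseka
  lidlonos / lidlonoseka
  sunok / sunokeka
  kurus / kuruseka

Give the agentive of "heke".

kafpi and kurus both begin with k- yet inflect differently (kaurfpi, kuruseka), so the first letter is not what conditions the rule; whether the stem ends in a vowel or a consonant is.
"heke" ends in a vowel. The stems ending in a vowel (nalutle → naurlutle, kafpi → kaurfpi) insert -ur- after the first vowel.
The other pattern: stems ending in a consonant add -eka.
So heke → heurke.

heurke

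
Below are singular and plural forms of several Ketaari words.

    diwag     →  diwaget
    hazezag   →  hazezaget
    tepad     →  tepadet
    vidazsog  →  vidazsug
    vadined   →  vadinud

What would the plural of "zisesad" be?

zisesadet

"zisesad" has last vowel 'a'. The stems whose last vowel is 'a' (diwag → diwaget, hazezag → hazezaget, tepad → tepadet) add -et.
The other pattern: stems whose last vowel is 'e' or 'o' change the last vowel to 'u'.
So zisesad → zisesadet.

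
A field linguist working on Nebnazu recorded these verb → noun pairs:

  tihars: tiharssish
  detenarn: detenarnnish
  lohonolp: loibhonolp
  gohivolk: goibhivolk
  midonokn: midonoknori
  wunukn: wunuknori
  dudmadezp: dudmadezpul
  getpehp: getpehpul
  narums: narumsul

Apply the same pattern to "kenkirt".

kenkirttish

"kenkirt" has second-to-last letter 'r'. The stems whose second-to-last letter is 'r' (tihars → tiharssish, detenarn → detenarnnish) double the final consonant and add -ish.
The other patterns: stems whose second-to-last letter is 'l' insert -ib- after the first vowel; stems whose second-to-last letter is 'k' add -ori; stems whose second-to-last letter is 'h', 'm' or 'z' add -ul.
So kenkirt → kenkirttish.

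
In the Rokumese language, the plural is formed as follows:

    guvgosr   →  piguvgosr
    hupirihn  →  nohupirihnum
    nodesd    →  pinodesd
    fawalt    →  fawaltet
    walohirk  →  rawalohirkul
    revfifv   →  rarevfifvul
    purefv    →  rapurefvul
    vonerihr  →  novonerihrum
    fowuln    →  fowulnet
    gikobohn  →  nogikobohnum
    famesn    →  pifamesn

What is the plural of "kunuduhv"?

gikobohn and fowuln both end in -n yet inflect differently (nogikobohnum, fowulnet), so the final letter is not what conditions the rule; the second-to-last letter is.
"kunuduhv" has second-to-last letter 'h'. The stems whose second-to-last letter is 'h' (gikobohn → nogikobohnum, hupirihn → nohupirihnum, vonerihr → novonerihrum) add no- … -um around the stem.
The other patterns: stems whose second-to-last letter is 'l' add -et; stems whose second-to-last letter is 's' add the prefix pi-; stems whose second-to-last letter is 'f' or 'r' add ra- … -ul around the stem.
So kunuduhv → nokunuduhvum.

nokunuduhvum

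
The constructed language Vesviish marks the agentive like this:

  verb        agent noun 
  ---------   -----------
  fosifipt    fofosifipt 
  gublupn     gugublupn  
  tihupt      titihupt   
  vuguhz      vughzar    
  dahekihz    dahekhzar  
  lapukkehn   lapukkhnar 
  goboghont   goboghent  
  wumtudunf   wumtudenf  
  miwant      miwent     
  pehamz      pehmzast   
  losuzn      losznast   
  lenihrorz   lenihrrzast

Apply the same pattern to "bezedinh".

bezedenh

gublupn and lapukkehn both end in -n yet inflect differently (gugublupn, lapukkhnar), so the final letter is not what conditions the rule; the second-to-last letter is.
"bezedinh" has second-to-last letter 'n'. The stems whose second-to-last letter is 'n' (goboghont → goboghent, wumtudunf → wumtudenf, miwant → miwent) change the last vowel to 'e'.
The other patterns: stems whose second-to-last letter is 'p' repeat the first consonant+vowel as a prefix; stems whose second-to-last letter is 'h' delete the last vowel and add -ar; stems whose second-to-last letter is 'm', 'r' or 'z' delete the last vowel and add -ast.
So bezedinh → bezedenh.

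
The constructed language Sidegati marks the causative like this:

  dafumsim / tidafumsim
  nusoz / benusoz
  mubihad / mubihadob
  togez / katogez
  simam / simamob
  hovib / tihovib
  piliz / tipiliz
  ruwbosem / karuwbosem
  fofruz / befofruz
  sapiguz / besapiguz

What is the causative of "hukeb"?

togez and piliz both end in -z yet inflect differently (katogez, tipiliz), so the final letter is not what conditions the rule; the last vowel is.
"hukeb" has last vowel 'e'. The stems whose last vowel is 'e' (togez → katogez, ruwbosem → karuwbosem) add the prefix ka-.
The other patterns: stems whose last vowel is 'i' add the prefix ti-; stems whose last vowel is 'a' add -ob; stems whose last vowel is 'o' or 'u' add the prefix be-.
So hukeb → kahukeb.

kahukeb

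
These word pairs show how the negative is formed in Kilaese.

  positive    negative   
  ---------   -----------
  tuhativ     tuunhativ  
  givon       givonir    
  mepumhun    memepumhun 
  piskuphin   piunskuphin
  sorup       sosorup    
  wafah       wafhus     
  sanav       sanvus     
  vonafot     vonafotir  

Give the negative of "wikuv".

wiwikuv

mepumhun and piskuphin both end in -n yet inflect differently (memepumhun, piunskuphin), so the final letter is not what conditions the rule; the last vowel is.
"wikuv" has last vowel 'u'. The stems whose last vowel is 'u' (mepumhun → memepumhun, sorup → sosorup) repeat the first consonant+vowel as a prefix.
So wikuv → wiwikuv.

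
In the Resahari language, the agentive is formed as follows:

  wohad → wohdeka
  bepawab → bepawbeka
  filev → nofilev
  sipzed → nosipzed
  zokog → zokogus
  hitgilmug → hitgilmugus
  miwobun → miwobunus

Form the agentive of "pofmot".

pofmotus

wohad and sipzed both end in -d yet inflect differently (wohdeka, nosipzed), so the final letter is not what conditions the rule; the last vowel is.
"pofmot" has last vowel 'o'. The one such stem in the data (zokog → zokogus) adds -us, so the same rule applies.
The other patterns: stems whose last vowel is 'a' delete the last vowel and add -eka; stems whose last vowel is 'e' add the prefix no-.
So pofmot → pofmotus.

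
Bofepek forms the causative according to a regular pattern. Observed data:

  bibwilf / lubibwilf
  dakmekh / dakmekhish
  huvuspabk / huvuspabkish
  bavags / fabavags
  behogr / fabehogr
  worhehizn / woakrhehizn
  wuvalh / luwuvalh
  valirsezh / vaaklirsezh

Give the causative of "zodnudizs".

zoakdnudizs

"zodnudizs" has second-to-last letter 'z'. The stems whose second-to-last letter is 'z' (valirsezh → vaaklirsezh, worhehizn → woakrhehizn) insert -ak- after the first vowel.
So zodnudizs → zoakdnudizs.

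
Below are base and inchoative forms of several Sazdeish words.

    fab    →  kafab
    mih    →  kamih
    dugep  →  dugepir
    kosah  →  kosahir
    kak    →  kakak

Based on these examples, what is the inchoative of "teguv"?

kosah and mih both end in -h yet inflect differently (kosahir, kamih), so the final letter is not what conditions the rule; the number of vowels is.
"teguv" has 2 vowels. The stems with 2 vowels (dugep → dugepir, kosah → kosahir) add -ir.
So teguv → teguvir.

teguvir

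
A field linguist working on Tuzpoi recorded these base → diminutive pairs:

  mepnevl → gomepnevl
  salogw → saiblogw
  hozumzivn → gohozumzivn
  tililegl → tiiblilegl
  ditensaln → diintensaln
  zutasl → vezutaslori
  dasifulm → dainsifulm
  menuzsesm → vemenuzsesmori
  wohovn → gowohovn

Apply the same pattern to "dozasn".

"dozasn" has second-to-last letter 's'. The stems whose second-to-last letter is 's' (menuzsesm → vemenuzsesmori, zutasl → vezutaslori) add ve- … -ori around the stem.
So dozasn → vedozasnori.

vedozasnori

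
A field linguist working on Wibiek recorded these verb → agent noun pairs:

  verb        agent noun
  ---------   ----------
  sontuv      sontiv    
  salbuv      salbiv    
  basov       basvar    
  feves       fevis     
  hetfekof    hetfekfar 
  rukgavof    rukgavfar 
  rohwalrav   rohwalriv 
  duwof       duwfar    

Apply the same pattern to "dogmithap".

basov and rohwalrav both end in -v yet inflect differently (basvar, rohwalriv), so the final letter is not what conditions the rule; the last vowel is.
"dogmithap" has last vowel 'a'. The one such stem in the data (rohwalrav → rohwalriv) changes the last vowel to 'i' (as do salbuv, sontuv), so the same rule applies.
The other pattern: stems whose last vowel is 'o' delete the last vowel and add -ar.
So dogmithap → dogmithip.

dogmithip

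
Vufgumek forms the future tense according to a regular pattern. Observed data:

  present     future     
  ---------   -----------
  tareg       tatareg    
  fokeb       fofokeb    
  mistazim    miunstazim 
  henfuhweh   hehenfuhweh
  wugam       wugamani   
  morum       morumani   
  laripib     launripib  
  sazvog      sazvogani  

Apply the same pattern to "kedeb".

"kedeb" has last vowel 'e'. The stems whose last vowel is 'e' (tareg → tatareg, henfuhweh → hehenfuhweh, fokeb → fofokeb) repeat the first consonant+vowel as a prefix.
The other patterns: stems whose last vowel is 'i' insert -un- after the first vowel; stems whose last vowel is 'a', 'o' or 'u' add -ani.
So kedeb → kekedeb.

kekedeb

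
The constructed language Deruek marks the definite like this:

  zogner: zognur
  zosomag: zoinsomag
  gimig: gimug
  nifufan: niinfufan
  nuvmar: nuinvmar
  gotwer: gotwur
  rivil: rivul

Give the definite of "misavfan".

zosomag and gimig both end in -g yet inflect differently (zoinsomag, gimug), so the final letter is not what conditions the rule; the last vowel is.
"misavfan" has last vowel 'a'. The stems whose last vowel is 'a' (nuvmar → nuinvmar, zosomag → zoinsomag, nifufan → niinfufan) insert -in- after the first vowel.
So misavfan → miinsavfan.

miinsavfan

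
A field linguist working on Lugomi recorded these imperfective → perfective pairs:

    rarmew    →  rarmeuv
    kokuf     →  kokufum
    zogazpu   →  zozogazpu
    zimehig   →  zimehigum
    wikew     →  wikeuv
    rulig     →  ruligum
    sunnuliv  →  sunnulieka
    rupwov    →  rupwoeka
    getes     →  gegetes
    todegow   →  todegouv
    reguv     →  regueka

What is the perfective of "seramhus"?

seseramhus

"seramhus" ends in -s. The one such stem in the data (getes → gegetes) repeats the first consonant+vowel as a prefix (as does zogazpu), so the same rule applies.
The other patterns: stems ending in -w drop the final letter and add -uv; stems ending in -f or -g add -um; stems ending in -v drop the final letter and add -eka.
So seramhus → seseramhus.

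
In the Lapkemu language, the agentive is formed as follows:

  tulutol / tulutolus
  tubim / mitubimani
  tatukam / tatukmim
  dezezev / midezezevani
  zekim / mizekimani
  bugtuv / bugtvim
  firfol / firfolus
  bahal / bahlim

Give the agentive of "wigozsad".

bahal and tulutol both end in -l yet inflect differently (bahlim, tulutolus), so the final letter is not what conditions the rule; the last vowel is.
"wigozsad" has last vowel 'a'. The stems whose last vowel is 'a' (bahal → bahlim, tatukam → tatukmim) delete the last vowel and add -im.
So wigozsad → wigozsdim.

wigozsdim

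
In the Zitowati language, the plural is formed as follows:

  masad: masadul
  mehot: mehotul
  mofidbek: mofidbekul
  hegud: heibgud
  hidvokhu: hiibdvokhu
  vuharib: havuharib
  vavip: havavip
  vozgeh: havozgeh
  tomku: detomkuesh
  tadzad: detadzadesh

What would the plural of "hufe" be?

masad and hegud both end in -d yet inflect differently (masadul, heibgud), so the final letter is not what conditions the rule; the first letter is.
"hufe" begins with h-. The stems beginning with h- (hegud → heibgud, hidvokhu → hiibdvokhu) insert -ib- after the first vowel.
So hufe → huibfe.

huibfe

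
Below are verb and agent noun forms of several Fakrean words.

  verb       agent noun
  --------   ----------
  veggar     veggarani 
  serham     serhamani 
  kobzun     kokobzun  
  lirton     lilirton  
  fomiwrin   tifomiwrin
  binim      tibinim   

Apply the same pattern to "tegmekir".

serham and binim both end in -m yet inflect differently (serhamani, tibinim), so the final letter is not what conditions the rule; the last vowel is.
"tegmekir" has last vowel 'i'. The stems whose last vowel is 'i' (fomiwrin → tifomiwrin, binim → tibinim) add the prefix ti-.
The other patterns: stems whose last vowel is 'a' add -ani; stems whose last vowel is 'o' or 'u' repeat the first consonant+vowel as a prefix.
So tegmekir → titegmekir.

titegmekir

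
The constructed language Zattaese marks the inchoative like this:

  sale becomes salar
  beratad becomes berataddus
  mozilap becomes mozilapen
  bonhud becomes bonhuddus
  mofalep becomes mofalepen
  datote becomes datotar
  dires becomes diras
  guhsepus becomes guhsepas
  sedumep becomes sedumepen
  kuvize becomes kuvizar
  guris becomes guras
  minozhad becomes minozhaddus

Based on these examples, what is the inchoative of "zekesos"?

zekesas

beratad and mozilap both have last vowel 'a' yet inflect differently (berataddus, mozilapen), so the last vowel is not what conditions the rule; the final letter is.
"zekesos" ends in -s. The stems ending in -s (guris → guras, guhsepus → guhsepas, dires → diras) change the last vowel to 'a'.
So zekesos → zekesas.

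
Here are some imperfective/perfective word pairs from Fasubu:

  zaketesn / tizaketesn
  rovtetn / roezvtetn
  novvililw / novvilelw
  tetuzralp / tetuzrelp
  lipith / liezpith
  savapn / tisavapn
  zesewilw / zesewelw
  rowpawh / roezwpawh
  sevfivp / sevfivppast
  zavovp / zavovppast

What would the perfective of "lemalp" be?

lemelp

tetuzralp and sevfivp both end in -p yet inflect differently (tetuzrelp, sevfivppast), so the final letter is not what conditions the rule; the second-to-last letter is.
"lemalp" has second-to-last letter 'l'. The stems whose second-to-last letter is 'l' (tetuzralp → tetuzrelp, zesewilw → zesewelw, novvililw → novvilelw) change the last vowel to 'e'.
The other patterns: stems whose second-to-last letter is 'v' double the final consonant and add -ast; stems whose second-to-last letter is 't' or 'w' insert -ez- after the first vowel; stems whose second-to-last letter is 'p' or 's' add the prefix ti-.
So lemalp → lemelp.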